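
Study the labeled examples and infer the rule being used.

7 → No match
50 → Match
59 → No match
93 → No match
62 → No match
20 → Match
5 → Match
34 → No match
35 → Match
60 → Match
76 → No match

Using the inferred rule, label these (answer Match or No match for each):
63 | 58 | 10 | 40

No match, No match, Match, Match

Looking at the examples, the only property every 'Match' case has and every 'No match' case lacks is: multiple of 5.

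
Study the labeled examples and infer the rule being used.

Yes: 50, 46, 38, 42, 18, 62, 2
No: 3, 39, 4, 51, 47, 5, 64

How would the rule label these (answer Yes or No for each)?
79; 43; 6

No, No, Yes

One predicate separates the groups cleanly: ≡ 2 (mod 4).
79: 79 mod 4 = 3 — does not pass, so No. 43: 43 mod 4 = 3 — does not pass, so No. 6: 6 mod 4 = 2 — satisfies this, so Yes.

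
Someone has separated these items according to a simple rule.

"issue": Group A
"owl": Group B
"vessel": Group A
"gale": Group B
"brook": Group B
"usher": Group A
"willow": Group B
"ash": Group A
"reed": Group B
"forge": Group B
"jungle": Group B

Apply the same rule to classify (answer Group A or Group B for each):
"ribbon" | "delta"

The distinguishing property — contains 's' — holds for all the 'Group A' cases and none of the 'Group B' cases.
"ribbon": no 's' — doesn't match, so Group B. "delta": no 's' — doesn't match, so Group B.

Group B, Group B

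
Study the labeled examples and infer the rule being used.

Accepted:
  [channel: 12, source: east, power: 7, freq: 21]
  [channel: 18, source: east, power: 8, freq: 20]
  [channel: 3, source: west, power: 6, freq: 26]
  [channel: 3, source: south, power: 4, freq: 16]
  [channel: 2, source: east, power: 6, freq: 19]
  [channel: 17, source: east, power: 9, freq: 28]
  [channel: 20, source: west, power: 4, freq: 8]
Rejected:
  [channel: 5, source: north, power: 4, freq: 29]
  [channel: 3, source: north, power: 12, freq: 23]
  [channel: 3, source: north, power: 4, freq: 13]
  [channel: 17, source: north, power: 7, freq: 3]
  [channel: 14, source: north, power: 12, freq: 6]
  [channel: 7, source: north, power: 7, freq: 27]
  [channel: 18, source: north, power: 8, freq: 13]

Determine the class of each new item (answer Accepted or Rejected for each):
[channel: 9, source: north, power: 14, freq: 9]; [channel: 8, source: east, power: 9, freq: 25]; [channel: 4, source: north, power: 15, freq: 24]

Rejected, Accepted, Rejected

Rule: source is not north. This holds for each 'Accepted' example and fails for each 'Rejected' one.
Rejected: [channel: 9, source: north, power: 14, freq: 9], since source is north. Accepted: [channel: 8, source: east, power: 9, freq: 25], since source is east. Rejected: [channel: 4, source: north, power: 15, freq: 24], since source is north.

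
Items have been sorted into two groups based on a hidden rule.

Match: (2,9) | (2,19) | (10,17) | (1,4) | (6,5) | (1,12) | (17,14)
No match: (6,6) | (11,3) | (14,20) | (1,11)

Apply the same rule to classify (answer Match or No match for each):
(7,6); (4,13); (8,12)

Match, Match, No match

Rule: sum is odd. This holds for each 'Match' example and fails for each 'No match' one.
(7,6) → 7+6 = 13 → Match. (4,13) → 4+13 = 17 → Match. (8,12) → 8+12 = 20 → No match.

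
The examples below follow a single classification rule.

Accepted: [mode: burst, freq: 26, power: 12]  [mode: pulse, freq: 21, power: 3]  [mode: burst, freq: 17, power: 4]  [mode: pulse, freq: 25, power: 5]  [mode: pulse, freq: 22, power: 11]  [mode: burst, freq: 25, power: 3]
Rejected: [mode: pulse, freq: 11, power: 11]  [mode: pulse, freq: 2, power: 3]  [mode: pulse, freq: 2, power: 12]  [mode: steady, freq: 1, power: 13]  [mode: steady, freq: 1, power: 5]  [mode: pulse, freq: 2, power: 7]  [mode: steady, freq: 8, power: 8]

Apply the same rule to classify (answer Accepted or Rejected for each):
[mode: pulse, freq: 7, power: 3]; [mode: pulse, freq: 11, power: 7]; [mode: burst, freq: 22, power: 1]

The classifier is using: freq ≥ 17.
[mode: pulse, freq: 7, power: 3]: freq = 7 — does not fit, so Rejected.
[mode: pulse, freq: 11, power: 7]: freq = 11 — does not fit, so Rejected.
[mode: burst, freq: 22, power: 1]: freq = 22 — matches, so Accepted.

Rejected, Rejected, Accepted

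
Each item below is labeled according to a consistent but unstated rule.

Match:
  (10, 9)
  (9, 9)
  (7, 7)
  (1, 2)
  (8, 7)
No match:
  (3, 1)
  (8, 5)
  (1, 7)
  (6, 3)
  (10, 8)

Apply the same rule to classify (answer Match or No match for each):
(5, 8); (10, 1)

No match, No match

Rule: |first − second| ≤ 1. This holds for each 'Match' example and fails for each 'No match' one.
(5, 8): No match (|5−8| = 3). (10, 1): No match (|10−1| = 9).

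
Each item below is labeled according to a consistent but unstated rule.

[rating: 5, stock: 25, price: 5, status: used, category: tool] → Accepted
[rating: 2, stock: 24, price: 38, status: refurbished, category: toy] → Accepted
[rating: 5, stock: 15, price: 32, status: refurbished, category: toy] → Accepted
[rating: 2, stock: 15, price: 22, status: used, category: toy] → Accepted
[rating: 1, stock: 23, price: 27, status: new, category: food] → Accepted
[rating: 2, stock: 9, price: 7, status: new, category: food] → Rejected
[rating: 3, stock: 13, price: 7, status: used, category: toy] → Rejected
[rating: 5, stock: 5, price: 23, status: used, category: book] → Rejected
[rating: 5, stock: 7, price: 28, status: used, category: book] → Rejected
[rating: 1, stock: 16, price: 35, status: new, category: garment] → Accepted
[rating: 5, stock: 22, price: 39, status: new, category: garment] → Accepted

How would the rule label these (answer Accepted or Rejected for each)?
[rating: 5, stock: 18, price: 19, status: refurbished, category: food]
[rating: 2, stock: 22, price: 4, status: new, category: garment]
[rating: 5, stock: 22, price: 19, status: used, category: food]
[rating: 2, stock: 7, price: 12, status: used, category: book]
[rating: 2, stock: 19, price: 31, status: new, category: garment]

A rule that fits every label: stock ≥ 15 — true of each 'Accepted' example, false of each 'Rejected' one.
[rating: 5, stock: 18, price: 19, status: refurbished, category: food]: Accepted (stock = 18).
[rating: 2, stock: 22, price: 4, status: new, category: garment]: Accepted (stock = 22).
[rating: 5, stock: 22, price: 19, status: used, category: food]: Accepted (stock = 22).
[rating: 2, stock: 7, price: 12, status: used, category: book]: Rejected (stock = 7).
[rating: 2, stock: 19, price: 31, status: new, category: garment]: Accepted (stock = 19).

Accepted, Accepted, Accepted, Rejected, Accepted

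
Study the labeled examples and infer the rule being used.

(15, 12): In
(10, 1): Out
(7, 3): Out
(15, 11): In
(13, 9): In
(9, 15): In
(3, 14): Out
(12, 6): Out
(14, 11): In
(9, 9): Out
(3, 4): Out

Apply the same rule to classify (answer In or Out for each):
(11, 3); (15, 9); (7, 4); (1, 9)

The common property of the 'In' items is: sum ≥ 22. No 'Out' item has it.
(11, 3): Out (11+3 = 14). (15, 9): In (15+9 = 24). (7, 4): Out (7+4 = 11). (1, 9): Out (1+9 = 10).

Out, In, Out, Out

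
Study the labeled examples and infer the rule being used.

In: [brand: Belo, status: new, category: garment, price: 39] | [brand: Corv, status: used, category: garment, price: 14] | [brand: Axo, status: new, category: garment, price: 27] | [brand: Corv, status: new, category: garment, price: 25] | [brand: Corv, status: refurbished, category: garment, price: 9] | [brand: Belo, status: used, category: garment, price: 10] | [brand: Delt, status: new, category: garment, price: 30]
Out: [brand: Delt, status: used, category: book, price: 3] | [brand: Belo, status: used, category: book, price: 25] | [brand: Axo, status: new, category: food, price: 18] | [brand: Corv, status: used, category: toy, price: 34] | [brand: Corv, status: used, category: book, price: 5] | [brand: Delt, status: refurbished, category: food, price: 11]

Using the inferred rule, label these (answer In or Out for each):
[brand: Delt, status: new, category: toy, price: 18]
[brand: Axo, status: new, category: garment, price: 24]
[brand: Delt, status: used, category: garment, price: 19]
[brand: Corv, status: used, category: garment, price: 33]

Out, In, In, In

Checking candidate rules against both groups, what survives is: category is garment.
[brand: Delt, status: new, category: toy, price: 18] → category is toy → Out. [brand: Axo, status: new, category: garment, price: 24] → category is garment → In. [brand: Delt, status: used, category: garment, price: 19] → category is garment → In. [brand: Corv, status: used, category: garment, price: 33] → category is garment → In.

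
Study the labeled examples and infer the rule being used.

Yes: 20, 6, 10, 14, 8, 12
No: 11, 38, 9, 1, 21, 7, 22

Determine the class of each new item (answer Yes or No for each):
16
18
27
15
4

All 'Yes' examples share one property — even AND at most 20 — and every 'No' example lacks it.
16: 16 is even, 16 ≤ 20, meets the rule → Yes. 18: 18 is even, 18 ≤ 20, meets the rule → Yes. 27: 27 is odd, 27 > 20, doesn't match → No. 15: 15 is odd, 15 ≤ 20, doesn't match → No. 4: 4 is even, 4 ≤ 20, meets the rule → Yes.

Yes, Yes, No, No, Yes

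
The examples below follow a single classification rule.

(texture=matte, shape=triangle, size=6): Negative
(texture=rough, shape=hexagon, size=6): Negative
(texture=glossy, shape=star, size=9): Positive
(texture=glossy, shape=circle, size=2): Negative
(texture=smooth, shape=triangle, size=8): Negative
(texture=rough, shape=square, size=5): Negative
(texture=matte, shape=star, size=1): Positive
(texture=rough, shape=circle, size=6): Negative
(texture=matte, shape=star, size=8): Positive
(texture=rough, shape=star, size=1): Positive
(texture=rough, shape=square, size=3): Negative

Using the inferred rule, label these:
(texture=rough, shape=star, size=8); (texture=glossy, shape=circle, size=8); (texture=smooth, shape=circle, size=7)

Positive, Negative, Negative

Checking candidate rules against both groups, what survives is: shape is star.
Positive: (texture=rough, shape=star, size=8), since shape is star.
Negative: (texture=glossy, shape=circle, size=8), since shape is circle.
Negative: (texture=smooth, shape=circle, size=7), since shape is circle.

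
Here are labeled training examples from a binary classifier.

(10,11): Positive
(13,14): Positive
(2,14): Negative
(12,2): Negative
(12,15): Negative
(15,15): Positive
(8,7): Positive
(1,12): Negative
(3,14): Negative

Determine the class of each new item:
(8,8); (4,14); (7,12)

Positive, Negative, Negative

One predicate separates the groups cleanly: |first − second| ≤ 1.
(8,8) → |8−8| = 0 → Positive.
(4,14) → |4−14| = 10 → Negative.
(7,12) → |7−12| = 5 → Negative.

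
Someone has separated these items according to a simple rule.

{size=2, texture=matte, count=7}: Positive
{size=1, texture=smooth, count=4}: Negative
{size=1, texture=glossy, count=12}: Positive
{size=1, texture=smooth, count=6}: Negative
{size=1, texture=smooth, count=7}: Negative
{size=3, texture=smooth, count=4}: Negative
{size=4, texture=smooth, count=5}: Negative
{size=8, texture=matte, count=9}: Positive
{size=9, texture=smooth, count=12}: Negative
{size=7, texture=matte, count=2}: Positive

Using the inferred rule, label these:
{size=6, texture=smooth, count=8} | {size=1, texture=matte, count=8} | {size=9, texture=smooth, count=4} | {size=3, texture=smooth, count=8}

'Positive' ⟺ texture is not smooth.

Negative, Positive, Negative, Negative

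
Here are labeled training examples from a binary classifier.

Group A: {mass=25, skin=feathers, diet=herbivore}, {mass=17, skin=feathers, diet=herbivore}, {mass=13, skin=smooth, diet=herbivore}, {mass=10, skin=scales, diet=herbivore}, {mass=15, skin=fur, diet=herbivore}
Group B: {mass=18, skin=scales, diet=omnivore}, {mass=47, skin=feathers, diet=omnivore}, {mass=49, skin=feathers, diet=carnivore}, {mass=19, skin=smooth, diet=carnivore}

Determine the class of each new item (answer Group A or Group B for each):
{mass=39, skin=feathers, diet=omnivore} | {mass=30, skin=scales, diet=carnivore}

Group B, Group B

All 'Group A' examples share one property — diet is herbivore — and every 'Group B' example lacks it.
{mass=39, skin=feathers, diet=omnivore}: Group B (diet is omnivore).
{mass=30, skin=scales, diet=carnivore}: Group B (diet is carnivore).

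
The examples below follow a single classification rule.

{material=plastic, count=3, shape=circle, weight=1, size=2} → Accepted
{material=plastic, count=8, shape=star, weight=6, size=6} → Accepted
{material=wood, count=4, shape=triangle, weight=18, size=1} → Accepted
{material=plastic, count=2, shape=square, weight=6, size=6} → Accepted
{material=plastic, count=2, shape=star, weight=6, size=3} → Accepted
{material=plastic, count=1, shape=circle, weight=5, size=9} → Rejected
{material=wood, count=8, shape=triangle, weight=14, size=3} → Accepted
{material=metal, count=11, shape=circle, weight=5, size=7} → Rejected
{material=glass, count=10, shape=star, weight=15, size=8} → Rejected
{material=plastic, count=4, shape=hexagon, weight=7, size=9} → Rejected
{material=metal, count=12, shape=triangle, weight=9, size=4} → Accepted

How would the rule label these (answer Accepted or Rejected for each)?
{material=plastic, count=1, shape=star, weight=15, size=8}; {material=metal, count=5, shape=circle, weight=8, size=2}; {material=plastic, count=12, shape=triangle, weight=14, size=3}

Rejected, Accepted, Accepted

The rule appears to be: size ≤ 6.
{material=plastic, count=1, shape=star, weight=15, size=8}: Rejected (size = 8). {material=metal, count=5, shape=circle, weight=8, size=2}: Accepted (size = 2). {material=plastic, count=12, shape=triangle, weight=14, size=3}: Accepted (size = 3).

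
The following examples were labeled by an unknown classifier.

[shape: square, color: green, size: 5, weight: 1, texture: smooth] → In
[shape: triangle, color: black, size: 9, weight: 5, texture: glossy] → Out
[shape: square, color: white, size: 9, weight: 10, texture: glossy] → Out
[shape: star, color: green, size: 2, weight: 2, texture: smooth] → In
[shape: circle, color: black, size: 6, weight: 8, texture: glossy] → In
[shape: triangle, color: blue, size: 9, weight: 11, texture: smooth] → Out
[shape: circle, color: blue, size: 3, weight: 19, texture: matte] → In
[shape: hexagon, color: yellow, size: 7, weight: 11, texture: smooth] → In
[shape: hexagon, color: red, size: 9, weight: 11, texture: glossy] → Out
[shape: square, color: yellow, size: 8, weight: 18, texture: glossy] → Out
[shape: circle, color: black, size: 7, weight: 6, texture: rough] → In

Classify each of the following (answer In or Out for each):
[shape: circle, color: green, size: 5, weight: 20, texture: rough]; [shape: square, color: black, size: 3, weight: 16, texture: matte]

In, In

A rule that fits every label: size ≤ 7 — true of each 'In' example, false of each 'Out' one.
[shape: circle, color: green, size: 5, weight: 20, texture: rough] — size = 5, hence In. [shape: square, color: black, size: 3, weight: 16, texture: matte] — size = 3, hence In.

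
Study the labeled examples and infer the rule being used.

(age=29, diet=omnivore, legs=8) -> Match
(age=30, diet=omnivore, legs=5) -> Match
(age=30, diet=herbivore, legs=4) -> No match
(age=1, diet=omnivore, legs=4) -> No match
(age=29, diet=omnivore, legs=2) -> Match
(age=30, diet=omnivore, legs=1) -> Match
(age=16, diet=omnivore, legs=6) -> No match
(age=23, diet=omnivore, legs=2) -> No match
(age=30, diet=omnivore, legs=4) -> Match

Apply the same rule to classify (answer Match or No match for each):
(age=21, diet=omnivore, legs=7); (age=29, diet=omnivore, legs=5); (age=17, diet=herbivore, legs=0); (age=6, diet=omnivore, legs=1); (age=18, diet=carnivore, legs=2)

The simplest hypothesis consistent with all the labels is: diet is omnivore AND age ≥ 29.
No match: (age=21, diet=omnivore, legs=7), since diet is omnivore, age = 21.
Match: (age=29, diet=omnivore, legs=5), since diet is omnivore, age = 29.
No match: (age=17, diet=herbivore, legs=0), since diet is herbivore, age = 17.
No match: (age=6, diet=omnivore, legs=1), since diet is omnivore, age = 6.
No match: (age=18, diet=carnivore, legs=2), since diet is carnivore, age = 18.

No match, Match, No match, No match, No match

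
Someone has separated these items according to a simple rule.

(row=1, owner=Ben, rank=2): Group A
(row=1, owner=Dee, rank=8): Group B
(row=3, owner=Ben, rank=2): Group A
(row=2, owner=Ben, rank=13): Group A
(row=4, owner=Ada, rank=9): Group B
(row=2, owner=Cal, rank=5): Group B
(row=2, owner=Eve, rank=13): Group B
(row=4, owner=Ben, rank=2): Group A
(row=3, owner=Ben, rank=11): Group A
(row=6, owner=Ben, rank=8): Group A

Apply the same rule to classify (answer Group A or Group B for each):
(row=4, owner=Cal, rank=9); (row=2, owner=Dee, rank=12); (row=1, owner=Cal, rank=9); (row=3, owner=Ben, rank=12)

All 'Group A' examples share one property — owner is Ben — and every 'Group B' example lacks it.

Group B, Group B, Group B, Group A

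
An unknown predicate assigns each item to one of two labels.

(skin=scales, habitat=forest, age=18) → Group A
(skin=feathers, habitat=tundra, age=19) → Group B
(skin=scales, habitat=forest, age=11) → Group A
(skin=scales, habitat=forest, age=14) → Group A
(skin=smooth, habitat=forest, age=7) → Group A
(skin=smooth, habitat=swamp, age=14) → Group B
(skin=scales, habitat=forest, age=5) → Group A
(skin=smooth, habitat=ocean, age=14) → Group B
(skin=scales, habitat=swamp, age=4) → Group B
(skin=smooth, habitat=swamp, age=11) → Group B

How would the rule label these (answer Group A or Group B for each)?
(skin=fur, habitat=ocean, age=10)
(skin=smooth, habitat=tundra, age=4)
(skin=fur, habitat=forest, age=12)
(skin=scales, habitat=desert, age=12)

Group B, Group B, Group A, Group B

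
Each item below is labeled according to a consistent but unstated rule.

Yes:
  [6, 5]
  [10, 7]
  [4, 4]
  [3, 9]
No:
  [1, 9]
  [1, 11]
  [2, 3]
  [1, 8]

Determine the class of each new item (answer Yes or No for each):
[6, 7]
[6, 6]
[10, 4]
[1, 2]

Yes, Yes, Yes, No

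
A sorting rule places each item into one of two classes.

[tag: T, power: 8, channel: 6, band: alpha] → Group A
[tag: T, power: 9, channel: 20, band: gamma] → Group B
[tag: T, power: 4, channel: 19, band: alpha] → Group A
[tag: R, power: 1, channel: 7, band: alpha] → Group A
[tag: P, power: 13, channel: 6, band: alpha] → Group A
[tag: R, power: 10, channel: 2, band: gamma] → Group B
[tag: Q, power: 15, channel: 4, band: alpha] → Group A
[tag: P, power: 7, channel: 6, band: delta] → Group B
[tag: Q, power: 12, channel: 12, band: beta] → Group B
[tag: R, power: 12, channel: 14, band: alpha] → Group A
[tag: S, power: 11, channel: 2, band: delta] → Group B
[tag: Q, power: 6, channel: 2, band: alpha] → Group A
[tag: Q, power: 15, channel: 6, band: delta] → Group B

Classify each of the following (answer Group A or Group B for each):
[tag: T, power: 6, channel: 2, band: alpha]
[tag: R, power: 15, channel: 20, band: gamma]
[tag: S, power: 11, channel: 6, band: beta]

Group A, Group B, Group B

Comparing the two groups points to one rule — band is alpha.
[tag: T, power: 6, channel: 2, band: alpha]: band is alpha — satisfies this, so Group A.
[tag: R, power: 15, channel: 20, band: gamma]: band is gamma — does not pass, so Group B.
[tag: S, power: 11, channel: 6, band: beta]: band is beta — does not pass, so Group B.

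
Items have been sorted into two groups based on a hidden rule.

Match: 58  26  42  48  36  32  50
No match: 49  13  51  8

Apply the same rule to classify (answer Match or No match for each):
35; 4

The distinguishing property — even AND at least 13 — holds for all the 'Match' cases and none of the 'No match' cases.

No match, No match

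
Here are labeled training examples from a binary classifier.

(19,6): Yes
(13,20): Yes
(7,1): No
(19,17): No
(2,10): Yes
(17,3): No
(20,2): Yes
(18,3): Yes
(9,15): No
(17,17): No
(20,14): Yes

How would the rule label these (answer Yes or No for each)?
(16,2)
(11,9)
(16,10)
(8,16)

Yes, No, Yes, Yes

Rule: product is even. This holds for each 'Yes' example and fails for each 'No' one.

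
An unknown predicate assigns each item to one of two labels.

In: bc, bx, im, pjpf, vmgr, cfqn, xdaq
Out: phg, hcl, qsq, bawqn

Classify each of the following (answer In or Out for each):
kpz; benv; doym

Out, In, In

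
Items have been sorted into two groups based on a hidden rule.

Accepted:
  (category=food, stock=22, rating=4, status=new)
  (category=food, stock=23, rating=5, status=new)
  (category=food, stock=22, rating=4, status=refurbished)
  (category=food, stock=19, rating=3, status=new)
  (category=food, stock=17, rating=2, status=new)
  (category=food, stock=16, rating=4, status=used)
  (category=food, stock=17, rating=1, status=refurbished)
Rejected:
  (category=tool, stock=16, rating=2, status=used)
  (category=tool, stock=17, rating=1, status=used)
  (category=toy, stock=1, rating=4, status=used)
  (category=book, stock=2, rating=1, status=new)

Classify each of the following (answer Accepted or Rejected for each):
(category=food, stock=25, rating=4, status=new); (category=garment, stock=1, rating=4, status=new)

Accepted, Rejected

A rule that fits every label: category is food — true of each 'Accepted' example, false of each 'Rejected' one.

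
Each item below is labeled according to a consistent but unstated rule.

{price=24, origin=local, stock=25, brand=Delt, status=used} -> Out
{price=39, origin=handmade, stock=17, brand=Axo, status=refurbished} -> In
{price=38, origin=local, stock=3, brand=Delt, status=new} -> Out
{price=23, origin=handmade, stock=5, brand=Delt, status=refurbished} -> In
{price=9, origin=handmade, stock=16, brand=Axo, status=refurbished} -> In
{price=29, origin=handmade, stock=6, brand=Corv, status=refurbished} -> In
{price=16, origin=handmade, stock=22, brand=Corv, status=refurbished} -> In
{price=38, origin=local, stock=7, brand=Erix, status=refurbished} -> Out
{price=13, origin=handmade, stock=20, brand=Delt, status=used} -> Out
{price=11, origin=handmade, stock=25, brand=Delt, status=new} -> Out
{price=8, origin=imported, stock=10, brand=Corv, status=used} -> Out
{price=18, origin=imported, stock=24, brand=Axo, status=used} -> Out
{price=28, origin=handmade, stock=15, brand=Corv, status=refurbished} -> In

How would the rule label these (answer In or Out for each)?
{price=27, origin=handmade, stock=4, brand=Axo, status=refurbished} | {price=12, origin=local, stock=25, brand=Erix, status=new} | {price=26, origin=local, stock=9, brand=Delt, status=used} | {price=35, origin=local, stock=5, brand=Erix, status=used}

In, Out, Out, Out

All 'In' examples share one property — status is refurbished AND origin is handmade — and every 'Out' example lacks it.
{price=27, origin=handmade, stock=4, brand=Axo, status=refurbished} — status is refurbished, origin is handmade, hence In.
{price=12, origin=local, stock=25, brand=Erix, status=new} — status is new, origin is local, hence Out.
{price=26, origin=local, stock=9, brand=Delt, status=used} — status is used, origin is local, hence Out.
{price=35, origin=local, stock=5, brand=Erix, status=used} — status is used, origin is local, hence Out.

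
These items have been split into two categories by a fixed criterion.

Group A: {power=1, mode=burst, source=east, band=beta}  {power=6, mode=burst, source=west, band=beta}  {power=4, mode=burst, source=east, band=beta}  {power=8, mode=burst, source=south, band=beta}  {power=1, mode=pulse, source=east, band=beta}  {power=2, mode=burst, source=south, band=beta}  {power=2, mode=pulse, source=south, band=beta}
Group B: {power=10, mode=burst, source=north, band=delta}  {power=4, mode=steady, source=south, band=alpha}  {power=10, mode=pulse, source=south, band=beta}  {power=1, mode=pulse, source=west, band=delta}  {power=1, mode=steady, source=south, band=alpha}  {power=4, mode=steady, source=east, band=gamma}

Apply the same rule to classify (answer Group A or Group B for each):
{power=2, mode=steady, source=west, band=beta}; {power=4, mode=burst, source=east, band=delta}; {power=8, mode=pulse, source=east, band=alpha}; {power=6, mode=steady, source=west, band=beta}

The classifier is using: band is beta AND power ≤ 8.

Group A, Group B, Group B, Group A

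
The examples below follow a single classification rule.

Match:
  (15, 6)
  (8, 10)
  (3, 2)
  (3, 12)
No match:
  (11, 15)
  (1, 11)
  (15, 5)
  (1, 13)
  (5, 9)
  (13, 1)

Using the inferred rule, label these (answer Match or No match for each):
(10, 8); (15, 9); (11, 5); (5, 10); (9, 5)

The distinguishing property — second is even — holds for all the 'Match' cases and none of the 'No match' cases.

Match, No match, No match, Match, No match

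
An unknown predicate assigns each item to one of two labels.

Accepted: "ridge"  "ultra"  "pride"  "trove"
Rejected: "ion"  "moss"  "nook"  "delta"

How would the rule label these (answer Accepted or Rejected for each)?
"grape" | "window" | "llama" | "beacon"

Accepted, Rejected, Rejected, Rejected

Looking at the examples, the only property every 'Accepted' case has and every 'Rejected' case lacks is: contains 'r'.
Accepted: "grape", since has 'r'.
Rejected: "window", since no 'r'.
Rejected: "llama", since no 'r'.
Rejected: "beacon", since no 'r'.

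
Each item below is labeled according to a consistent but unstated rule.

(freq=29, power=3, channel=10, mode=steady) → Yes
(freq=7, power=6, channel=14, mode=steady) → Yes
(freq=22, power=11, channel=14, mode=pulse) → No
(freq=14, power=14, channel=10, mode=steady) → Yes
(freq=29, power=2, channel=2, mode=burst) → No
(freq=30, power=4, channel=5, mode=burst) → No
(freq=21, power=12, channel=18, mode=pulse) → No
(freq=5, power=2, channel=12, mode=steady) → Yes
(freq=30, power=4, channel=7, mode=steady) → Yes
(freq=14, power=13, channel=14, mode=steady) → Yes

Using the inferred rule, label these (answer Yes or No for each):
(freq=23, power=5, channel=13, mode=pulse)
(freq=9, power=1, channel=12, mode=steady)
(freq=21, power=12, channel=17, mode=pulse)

Every 'Yes' example satisfies: mode is steady. None of the 'No' examples do.
No: (freq=23, power=5, channel=13, mode=pulse), since mode is pulse. Yes: (freq=9, power=1, channel=12, mode=steady), since mode is steady. No: (freq=21, power=12, channel=17, mode=pulse), since mode is pulse.

No, Yes, No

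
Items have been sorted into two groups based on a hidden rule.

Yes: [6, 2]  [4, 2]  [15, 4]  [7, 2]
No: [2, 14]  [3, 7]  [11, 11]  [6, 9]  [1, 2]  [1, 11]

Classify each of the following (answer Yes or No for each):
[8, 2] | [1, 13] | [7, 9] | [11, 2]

Yes, No, No, Yes

Every 'Yes' example satisfies: first > second. None of the 'No' examples do.
[8, 2]: Yes (8 > 2). [1, 13]: No (1 < 13). [7, 9]: No (7 < 9). [11, 2]: Yes (11 > 2).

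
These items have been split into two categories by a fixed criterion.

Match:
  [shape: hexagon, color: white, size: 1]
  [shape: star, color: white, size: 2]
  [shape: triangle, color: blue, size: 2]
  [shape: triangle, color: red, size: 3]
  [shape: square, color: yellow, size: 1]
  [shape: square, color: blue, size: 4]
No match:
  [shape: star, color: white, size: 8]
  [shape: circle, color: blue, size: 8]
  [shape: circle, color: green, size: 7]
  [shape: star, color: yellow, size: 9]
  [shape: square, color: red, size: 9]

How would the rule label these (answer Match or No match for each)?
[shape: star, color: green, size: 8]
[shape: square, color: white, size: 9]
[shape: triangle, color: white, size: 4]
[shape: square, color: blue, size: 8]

No match, No match, Match, No match

The distinguishing property — size ≤ 4 — holds for all the 'Match' cases and none of the 'No match' cases.
[shape: star, color: green, size: 8]: size = 8, lacks this property → No match. [shape: square, color: white, size: 9]: size = 9, lacks this property → No match. [shape: triangle, color: white, size: 4]: size = 4, fits → Match. [shape: square, color: blue, size: 8]: size = 8, lacks this property → No match.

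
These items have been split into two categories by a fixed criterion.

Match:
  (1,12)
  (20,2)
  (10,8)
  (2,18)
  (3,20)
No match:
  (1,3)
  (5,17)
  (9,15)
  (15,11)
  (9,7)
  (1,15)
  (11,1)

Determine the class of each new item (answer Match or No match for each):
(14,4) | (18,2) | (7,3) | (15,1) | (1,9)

Rule: second is even. This holds for each 'Match' example and fails for each 'No match' one.
(14,4): second 4 — checks out, so Match.
(18,2): second 2 — checks out, so Match.
(7,3): second 3 — does not fit, so No match.
(15,1): second 1 — does not fit, so No match.
(1,9): second 9 — does not fit, so No match.

Match, Match, No match, No match, No match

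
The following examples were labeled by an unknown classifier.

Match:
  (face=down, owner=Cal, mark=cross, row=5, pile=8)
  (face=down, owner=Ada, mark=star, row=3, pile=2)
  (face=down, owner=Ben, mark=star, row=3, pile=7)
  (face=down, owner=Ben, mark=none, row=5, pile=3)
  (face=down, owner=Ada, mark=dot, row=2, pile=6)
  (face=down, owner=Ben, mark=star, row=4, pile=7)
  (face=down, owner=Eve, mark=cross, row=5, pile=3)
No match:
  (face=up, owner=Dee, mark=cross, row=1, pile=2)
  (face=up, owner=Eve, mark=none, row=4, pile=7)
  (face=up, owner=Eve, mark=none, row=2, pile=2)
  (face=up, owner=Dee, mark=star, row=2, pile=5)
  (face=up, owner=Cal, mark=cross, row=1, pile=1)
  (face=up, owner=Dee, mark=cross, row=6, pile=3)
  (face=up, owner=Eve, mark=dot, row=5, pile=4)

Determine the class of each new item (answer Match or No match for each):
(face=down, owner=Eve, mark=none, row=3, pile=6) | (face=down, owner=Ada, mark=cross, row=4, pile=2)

Looking at the examples, the only property every 'Match' case has and every 'No match' case lacks is: face is down.
(face=down, owner=Eve, mark=none, row=3, pile=6): face is down, meets the rule → Match. (face=down, owner=Ada, mark=cross, row=4, pile=2): face is down, meets the rule → Match.

Match, Match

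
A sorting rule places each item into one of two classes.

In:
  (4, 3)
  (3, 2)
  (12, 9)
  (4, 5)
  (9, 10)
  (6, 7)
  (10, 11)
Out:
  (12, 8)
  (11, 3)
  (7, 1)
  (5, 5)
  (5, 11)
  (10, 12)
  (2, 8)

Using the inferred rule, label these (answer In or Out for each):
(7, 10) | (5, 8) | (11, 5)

The distinguishing property — sum is odd — holds for all the 'In' cases and none of the 'Out' cases.
In: (7, 10), since 7+10 = 17.
In: (5, 8), since 5+8 = 13.
Out: (11, 5), since 11+5 = 16.

In, In, Out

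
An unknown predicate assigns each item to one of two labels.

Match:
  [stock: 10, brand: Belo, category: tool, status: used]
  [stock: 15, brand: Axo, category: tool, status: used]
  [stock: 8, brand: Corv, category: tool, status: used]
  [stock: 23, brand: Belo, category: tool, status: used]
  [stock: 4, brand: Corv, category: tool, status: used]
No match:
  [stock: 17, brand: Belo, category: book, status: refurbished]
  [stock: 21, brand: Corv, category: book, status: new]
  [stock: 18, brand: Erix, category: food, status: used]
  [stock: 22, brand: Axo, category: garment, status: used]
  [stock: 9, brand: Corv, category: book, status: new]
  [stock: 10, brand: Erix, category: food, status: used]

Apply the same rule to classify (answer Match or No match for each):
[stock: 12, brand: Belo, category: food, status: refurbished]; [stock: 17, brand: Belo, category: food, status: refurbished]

No match, No match

'Match' ⟺ category is tool.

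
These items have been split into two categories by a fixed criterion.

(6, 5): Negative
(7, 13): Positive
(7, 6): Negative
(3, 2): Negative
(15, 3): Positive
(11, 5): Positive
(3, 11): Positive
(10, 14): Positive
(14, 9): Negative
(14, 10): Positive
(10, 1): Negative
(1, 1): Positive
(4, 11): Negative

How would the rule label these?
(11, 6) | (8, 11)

Negative, Negative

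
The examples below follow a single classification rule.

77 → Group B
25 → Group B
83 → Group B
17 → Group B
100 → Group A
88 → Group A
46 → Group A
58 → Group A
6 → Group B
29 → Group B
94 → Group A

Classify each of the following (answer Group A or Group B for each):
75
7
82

Group B, Group B, Group A

The simplest hypothesis consistent with all the labels is: ≡ 4 (mod 6).
75 — 75 mod 6 = 3, hence Group B.
7 — 7 mod 6 = 1, hence Group B.
82 — 82 mod 6 = 4, hence Group A.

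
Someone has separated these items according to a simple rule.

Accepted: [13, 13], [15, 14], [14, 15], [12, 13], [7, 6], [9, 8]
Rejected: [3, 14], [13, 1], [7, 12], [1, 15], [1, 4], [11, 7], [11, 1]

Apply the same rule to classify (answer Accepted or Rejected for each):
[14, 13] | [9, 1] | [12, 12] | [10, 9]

One predicate separates the groups cleanly: |first − second| ≤ 1.
[14, 13]: Accepted (|14−13| = 1).
[9, 1]: Rejected (|9−1| = 8).
[12, 12]: Accepted (|12−12| = 0).
[10, 9]: Accepted (|10−9| = 1).

Accepted, Rejected, Accepted, Accepted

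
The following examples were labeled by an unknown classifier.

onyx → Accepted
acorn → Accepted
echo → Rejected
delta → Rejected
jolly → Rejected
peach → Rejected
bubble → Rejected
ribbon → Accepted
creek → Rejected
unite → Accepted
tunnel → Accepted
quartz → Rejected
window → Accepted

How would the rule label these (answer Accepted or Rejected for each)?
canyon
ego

Looking at the examples, the only property every 'Accepted' case has and every 'Rejected' case lacks is: contains 'n'.
canyon: Accepted (has 'n').
ego: Rejected (no 'n').

Accepted, Rejected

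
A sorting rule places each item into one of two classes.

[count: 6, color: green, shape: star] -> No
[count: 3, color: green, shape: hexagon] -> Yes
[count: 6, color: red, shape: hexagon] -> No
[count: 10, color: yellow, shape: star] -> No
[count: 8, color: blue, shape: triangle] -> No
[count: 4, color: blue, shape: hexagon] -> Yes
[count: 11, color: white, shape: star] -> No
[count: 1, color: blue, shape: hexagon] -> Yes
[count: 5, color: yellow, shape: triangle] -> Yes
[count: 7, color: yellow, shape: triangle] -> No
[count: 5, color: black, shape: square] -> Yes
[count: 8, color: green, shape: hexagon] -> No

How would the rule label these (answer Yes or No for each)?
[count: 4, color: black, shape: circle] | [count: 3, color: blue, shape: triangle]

A rule that fits every label: count ≤ 5 — true of each 'Yes' example, false of each 'No' one.

Yes, Yes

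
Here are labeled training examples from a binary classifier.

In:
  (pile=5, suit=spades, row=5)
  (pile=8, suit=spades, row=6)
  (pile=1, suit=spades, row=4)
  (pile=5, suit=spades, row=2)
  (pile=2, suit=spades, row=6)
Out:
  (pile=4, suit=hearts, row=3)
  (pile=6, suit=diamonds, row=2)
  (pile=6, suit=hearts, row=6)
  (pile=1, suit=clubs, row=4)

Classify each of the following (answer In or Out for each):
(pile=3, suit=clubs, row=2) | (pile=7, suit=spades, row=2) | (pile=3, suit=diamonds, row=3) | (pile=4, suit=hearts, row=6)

The common property of the 'In' items is: suit is spades. No 'Out' item has it.
(pile=3, suit=clubs, row=2) — suit is clubs, hence Out. (pile=7, suit=spades, row=2) — suit is spades, hence In. (pile=3, suit=diamonds, row=3) — suit is diamonds, hence Out. (pile=4, suit=hearts, row=6) — suit is hearts, hence Out.

Out, In, Out, Out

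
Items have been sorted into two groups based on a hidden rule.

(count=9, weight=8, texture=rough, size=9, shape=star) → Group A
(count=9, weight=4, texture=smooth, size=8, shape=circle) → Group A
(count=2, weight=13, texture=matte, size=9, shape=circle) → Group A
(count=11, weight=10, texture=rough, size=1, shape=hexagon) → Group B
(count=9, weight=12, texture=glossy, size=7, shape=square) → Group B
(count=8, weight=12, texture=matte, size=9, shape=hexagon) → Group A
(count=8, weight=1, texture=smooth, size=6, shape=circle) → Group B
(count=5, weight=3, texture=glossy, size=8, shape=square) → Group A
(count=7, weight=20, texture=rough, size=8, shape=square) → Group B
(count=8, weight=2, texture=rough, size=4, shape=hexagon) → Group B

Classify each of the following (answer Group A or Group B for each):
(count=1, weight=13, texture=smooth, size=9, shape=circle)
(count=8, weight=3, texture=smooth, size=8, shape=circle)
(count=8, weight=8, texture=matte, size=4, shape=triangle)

Group A, Group A, Group B

Rule: weight ≤ 13 AND size ≥ 8. This holds for each 'Group A' example and fails for each 'Group B' one.
(count=1, weight=13, texture=smooth, size=9, shape=circle) → weight = 13, size = 9 → Group A. (count=8, weight=3, texture=smooth, size=8, shape=circle) → weight = 3, size = 8 → Group A. (count=8, weight=8, texture=matte, size=4, shape=triangle) → weight = 8, size = 4 → Group B.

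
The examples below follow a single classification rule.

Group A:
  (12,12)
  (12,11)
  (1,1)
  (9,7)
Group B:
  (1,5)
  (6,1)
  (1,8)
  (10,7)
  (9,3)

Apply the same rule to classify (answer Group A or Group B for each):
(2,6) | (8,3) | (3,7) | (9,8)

Group B, Group B, Group B, Group A

A rule that fits every label: |first − second| ≤ 2 — true of each 'Group A' example, false of each 'Group B' one.
(2,6): |2−6| = 4 — fails the rule, so Group B.
(8,3): |8−3| = 5 — fails the rule, so Group B.
(3,7): |3−7| = 4 — fails the rule, so Group B.
(9,8): |9−8| = 1 — fits, so Group A.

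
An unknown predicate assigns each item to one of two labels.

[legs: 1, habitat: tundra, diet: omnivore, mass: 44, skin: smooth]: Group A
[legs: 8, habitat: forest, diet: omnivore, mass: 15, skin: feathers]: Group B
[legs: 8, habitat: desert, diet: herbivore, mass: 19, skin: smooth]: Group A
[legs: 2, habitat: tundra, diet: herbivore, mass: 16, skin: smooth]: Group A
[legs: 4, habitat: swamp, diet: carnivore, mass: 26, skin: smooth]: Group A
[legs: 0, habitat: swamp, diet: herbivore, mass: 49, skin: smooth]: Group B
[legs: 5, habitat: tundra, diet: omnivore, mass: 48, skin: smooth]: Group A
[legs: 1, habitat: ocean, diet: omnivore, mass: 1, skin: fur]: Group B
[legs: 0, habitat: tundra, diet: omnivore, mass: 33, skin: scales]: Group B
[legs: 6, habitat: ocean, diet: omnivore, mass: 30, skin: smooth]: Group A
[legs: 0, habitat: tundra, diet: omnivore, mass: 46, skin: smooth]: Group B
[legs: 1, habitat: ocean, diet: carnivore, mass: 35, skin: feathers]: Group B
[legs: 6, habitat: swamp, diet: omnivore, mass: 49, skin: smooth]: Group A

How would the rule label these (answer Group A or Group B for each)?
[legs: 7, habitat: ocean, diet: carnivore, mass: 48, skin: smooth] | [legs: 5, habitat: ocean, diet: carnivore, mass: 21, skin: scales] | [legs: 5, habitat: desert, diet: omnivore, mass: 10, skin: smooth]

Group A, Group B, Group A

The rule appears to be: skin is smooth AND legs ≥ 1.
[legs: 7, habitat: ocean, diet: carnivore, mass: 48, skin: smooth] → skin is smooth, legs = 7 → Group A. [legs: 5, habitat: ocean, diet: carnivore, mass: 21, skin: scales] → skin is scales, legs = 5 → Group B. [legs: 5, habitat: desert, diet: omnivore, mass: 10, skin: smooth] → skin is smooth, legs = 5 → Group A.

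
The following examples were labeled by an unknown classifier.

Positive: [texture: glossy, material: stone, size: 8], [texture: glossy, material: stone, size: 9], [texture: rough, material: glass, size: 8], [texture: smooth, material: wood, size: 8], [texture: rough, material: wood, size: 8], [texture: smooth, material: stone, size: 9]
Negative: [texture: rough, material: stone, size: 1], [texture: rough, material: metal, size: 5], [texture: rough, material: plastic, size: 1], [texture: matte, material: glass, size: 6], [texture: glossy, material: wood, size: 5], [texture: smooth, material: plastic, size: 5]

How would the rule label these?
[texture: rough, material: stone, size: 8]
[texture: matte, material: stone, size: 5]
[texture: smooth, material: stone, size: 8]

Positive, Negative, Positive

The rule appears to be: size ≥ 8.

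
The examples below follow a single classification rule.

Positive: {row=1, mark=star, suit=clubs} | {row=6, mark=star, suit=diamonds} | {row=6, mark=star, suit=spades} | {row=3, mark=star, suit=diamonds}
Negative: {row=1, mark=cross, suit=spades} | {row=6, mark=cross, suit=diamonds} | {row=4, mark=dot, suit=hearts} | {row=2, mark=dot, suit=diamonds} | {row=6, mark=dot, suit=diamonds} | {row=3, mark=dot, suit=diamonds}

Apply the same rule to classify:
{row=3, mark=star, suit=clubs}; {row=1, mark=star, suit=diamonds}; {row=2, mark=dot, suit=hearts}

One predicate separates the groups cleanly: mark is star.

Positive, Positive, Negative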